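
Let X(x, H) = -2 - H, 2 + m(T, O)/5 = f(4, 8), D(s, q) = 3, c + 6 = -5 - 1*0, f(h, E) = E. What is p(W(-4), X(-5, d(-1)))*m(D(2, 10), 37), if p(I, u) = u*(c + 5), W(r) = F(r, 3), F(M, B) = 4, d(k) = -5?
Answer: -540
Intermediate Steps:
c = -11 (c = -6 + (-5 - 1*0) = -6 + (-5 + 0) = -6 - 5 = -11)
W(r) = 4
m(T, O) = 30 (m(T, O) = -10 + 5*8 = -10 + 40 = 30)
p(I, u) = -6*u (p(I, u) = u*(-11 + 5) = u*(-6) = -6*u)
p(W(-4), X(-5, d(-1)))*m(D(2, 10), 37) = -6*(-2 - 1*(-5))*30 = -6*(-2 + 5)*30 = -6*3*30 = -18*30 = -540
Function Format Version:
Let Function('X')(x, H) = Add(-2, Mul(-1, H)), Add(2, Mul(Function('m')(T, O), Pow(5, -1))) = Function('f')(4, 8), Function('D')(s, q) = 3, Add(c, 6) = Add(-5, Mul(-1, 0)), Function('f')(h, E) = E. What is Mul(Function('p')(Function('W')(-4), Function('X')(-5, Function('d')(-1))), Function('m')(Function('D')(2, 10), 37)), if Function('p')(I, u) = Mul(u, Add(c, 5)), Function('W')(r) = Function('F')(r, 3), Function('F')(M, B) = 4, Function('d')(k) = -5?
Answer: -540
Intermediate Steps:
c = -11 (c = Add(-6, Add(-5, Mul(-1, 0))) = Add(-6, Add(-5, 0)) = Add(-6, -5) = -11)
Function('W')(r) = 4
Function('m')(T, O) = 30 (Function('m')(T, O) = Add(-10, Mul(5, 8)) = Add(-10, 40) = 30)
Function('p')(I, u) = Mul(-6, u) (Function('p')(I, u) = Mul(u, Add(-11, 5)) = Mul(u, -6) = Mul(-6, u))
Mul(Function('p')(Function('W')(-4), Function('X')(-5, Function('d')(-1))), Function('m')(Function('D')(2, 10), 37)) = Mul(Mul(-6, Add(-2, Mul(-1, -5))), 30) = Mul(Mul(-6, Add(-2, 5)), 30) = Mul(Mul(-6, 3), 30) = Mul(-18, 30) = -540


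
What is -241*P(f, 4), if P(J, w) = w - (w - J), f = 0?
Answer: 0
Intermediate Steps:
P(J, w) = J (P(J, w) = w + (J - w) = J)
-241*P(f, 4) = -241*0 = 0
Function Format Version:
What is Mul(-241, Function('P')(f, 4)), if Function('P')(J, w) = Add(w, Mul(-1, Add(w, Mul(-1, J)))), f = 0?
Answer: 0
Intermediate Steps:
Function('P')(J, w) = J (Function('P')(J, w) = Add(w, Add(J, Mul(-1, w))) = J)
Mul(-241, Function('P')(f, 4)) = Mul(-241, 0) = 0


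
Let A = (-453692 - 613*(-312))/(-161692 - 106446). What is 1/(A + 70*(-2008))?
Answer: -134069/18844607422 ≈ -7.1144e-6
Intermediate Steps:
A = 131218/134069 (A = (-453692 + 191256)/(-268138) = -262436*(-1/268138) = 131218/134069 ≈ 0.97873)
1/(A + 70*(-2008)) = 1/(131218/134069 + 70*(-2008)) = 1/(131218/134069 - 140560) = 1/(-18844607422/134069) = -134069/18844607422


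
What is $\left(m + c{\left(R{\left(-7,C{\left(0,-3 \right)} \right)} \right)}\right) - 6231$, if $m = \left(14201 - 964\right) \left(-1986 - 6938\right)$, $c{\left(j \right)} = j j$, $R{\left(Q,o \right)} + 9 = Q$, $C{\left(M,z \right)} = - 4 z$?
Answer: $-118132963$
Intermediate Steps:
$R{\left(Q,o \right)} = -9 + Q$
$c{\left(j \right)} = j^{2}$
$m = -118126988$ ($m = 13237 \left(-8924\right) = -118126988$)
$\left(m + c{\left(R{\left(-7,C{\left(0,-3 \right)} \right)} \right)}\right) - 6231 = \left(-118126988 + \left(-9 - 7\right)^{2}\right) - 6231 = \left(-118126988 + \left(-16\right)^{2}\right) - 6231 = \left(-118126988 + 256\right) - 6231 = -118126732 - 6231 = -118132963$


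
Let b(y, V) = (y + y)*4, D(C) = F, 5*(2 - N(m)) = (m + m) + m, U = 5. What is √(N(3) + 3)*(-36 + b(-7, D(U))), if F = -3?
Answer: -368*√5/5 ≈ -164.57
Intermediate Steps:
N(m) = 2 - 3*m/5 (N(m) = 2 - ((m + m) + m)/5 = 2 - (2*m + m)/5 = 2 - 3*m/5)
D(C) = -3
b(y, V) = 8*y (b(y, V) = (2*y)*4 = 8*y)
√(N(3) + 3)*(-36 + b(-7, D(U))) = √((2 - ⅗*3) + 3)*(-36 + 8*(-7)) = √((2 - 9/5) + 3)*(-36 - 56) = √(⅕ + 3)*(-92) = √(16/5)*(-92) = (4*√5/5)*(-92) = -368*√5/5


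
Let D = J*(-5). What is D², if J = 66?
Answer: 108900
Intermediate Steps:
D = -330 (D = 66*(-5) = -330)
D² = (-330)² = 108900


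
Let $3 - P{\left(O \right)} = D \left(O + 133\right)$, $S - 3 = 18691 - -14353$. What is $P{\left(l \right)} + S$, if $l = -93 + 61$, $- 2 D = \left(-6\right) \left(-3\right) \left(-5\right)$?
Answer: $28505$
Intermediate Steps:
$S = 33047$ ($S = 3 + \left(18691 - -14353\right) = 3 + \left(18691 + 14353\right) = 3 + 33044 = 33047$)
$D = 45$ ($D = - \frac{\left(-6\right) \left(-3\right) \left(-5\right)}{2} = - \frac{18 \left(-5\right)}{2} = \left(- \frac{1}{2}\right) \left(-90\right) = 45$)
$l = -32$
$P{\left(O \right)} = -5982 - 45 O$ ($P{\left(O \right)} = 3 - 45 \left(O + 133\right) = 3 - 45 \left(133 + O\right) = 3 - \left(5985 + 45 O\right) = -5982 - 45 O$)
$P{\left(l \right)} + S = \left(-5982 - -1440\right) + 33047 = \left(-5982 + 1440\right) + 33047 = -4542 + 33047 = 28505$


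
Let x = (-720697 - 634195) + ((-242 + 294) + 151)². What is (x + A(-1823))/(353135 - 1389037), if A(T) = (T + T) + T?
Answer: 659576/517951 ≈ 1.2734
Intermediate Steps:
A(T) = 3*T (A(T) = 2*T + T = 3*T)
x = -1313683 (x = -1354892 + (52 + 151)² = -1354892 + 203² = -1354892 + 41209 = -1313683)
(x + A(-1823))/(353135 - 1389037) = (-1313683 + 3*(-1823))/(353135 - 1389037) = (-1313683 - 5469)/(-1035902) = -1319152*(-1/1035902) = 659576/517951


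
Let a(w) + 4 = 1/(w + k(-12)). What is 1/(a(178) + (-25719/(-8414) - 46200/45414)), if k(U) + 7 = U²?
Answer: -35380870/69255987 ≈ -0.51087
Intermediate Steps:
k(U) = -7 + U²
a(w) = -4 + 1/(137 + w) (a(w) = -4 + 1/(w + (-7 + (-12)²)) = -4 + 1/(w + (-7 + 144)) = -4 + 1/(w + 137) = -4 + 1/(137 + w))
1/(a(178) + (-25719/(-8414) - 46200/45414)) = 1/((-547 - 4*178)/(137 + 178) + (-25719/(-8414) - 46200/45414)) = 1/((-547 - 712)/315 + (-25719*(-1/8414) - 46200*1/45414)) = 1/((1/315)*(-1259) + (25719/8414 - 7700/7569)) = 1/(-1259/315 + 129879311/63685566) = 1/(-69255987/35380870) = -35380870/69255987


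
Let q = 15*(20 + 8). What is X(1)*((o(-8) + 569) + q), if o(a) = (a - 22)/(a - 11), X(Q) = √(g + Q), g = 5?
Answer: 18821*√6/19 ≈ 2426.4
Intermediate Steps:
X(Q) = √(5 + Q)
q = 420 (q = 15*28 = 420)
o(a) = (-22 + a)/(-11 + a)
X(1)*((o(-8) + 569) + q) = √(5 + 1)*(((-22 - 8)/(-11 - 8) + 569) + 420) = √6*((-30/(-19) + 569) + 420) = √6*((-1/19*(-30) + 569) + 420) = √6*((30/19 + 569) + 420) = √6*(10841/19 + 420) = √6*(18821/19) = 18821*√6/19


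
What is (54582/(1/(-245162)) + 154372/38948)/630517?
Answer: -130295006110715/6139344029 ≈ -21223.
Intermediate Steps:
(54582/(1/(-245162)) + 154372/38948)/630517 = (54582/(-1/245162) + 154372*(1/38948))*(1/630517) = (54582*(-245162) + 38593/9737)*(1/630517) = (-13381432284 + 38593/9737)*(1/630517) = -130295006110715/9737*1/630517 = -130295006110715/6139344029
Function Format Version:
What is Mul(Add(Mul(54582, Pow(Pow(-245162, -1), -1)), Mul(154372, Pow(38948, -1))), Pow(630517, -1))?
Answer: Rational(-130295006110715, 6139344029) ≈ -21223.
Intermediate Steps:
Mul(Add(Mul(54582, Pow(Pow(-245162, -1), -1)), Mul(154372, Pow(38948, -1))), Pow(630517, -1)) = Mul(Add(Mul(54582, Pow(Rational(-1, 245162), -1)), Mul(154372, Rational(1, 38948))), Rational(1, 630517)) = Mul(Add(Mul(54582, -245162), Rational(38593, 9737)), Rational(1, 630517)) = Mul(Add(-13381432284, Rational(38593, 9737)), Rational(1, 630517)) = Mul(Rational(-130295006110715, 9737), Rational(1, 630517)) = Rational(-130295006110715, 6139344029)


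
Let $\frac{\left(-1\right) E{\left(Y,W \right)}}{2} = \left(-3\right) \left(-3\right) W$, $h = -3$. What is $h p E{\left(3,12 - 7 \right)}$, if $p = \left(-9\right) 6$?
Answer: $-14580$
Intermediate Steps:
$E{\left(Y,W \right)} = - 18 W$ ($E{\left(Y,W \right)} = - 2 \left(-3\right) \left(-3\right) W = - 2 \cdot 9 W = - 18 W$)
$p = -54$
$h p E{\left(3,12 - 7 \right)} = \left(-3\right) \left(-54\right) \left(- 18 \left(12 - 7\right)\right) = 162 \left(- 18 \left(12 - 7\right)\right) = 162 \left(\left(-18\right) 5\right) = 162 \left(-90\right) = -14580$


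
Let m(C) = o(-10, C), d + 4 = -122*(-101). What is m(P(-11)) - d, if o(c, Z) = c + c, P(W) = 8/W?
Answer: -12338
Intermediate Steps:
d = 12318 (d = -4 - 122*(-101) = -4 + 12322 = 12318)
o(c, Z) = 2*c
m(C) = -20 (m(C) = 2*(-10) = -20)
m(P(-11)) - d = -20 - 1*12318 = -20 - 12318 = -12338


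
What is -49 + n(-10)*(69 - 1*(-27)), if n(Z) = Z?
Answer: -1009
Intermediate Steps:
-49 + n(-10)*(69 - 1*(-27)) = -49 - 10*(69 - 1*(-27)) = -49 - 10*(69 + 27) = -49 - 10*96 = -49 - 960 = -1009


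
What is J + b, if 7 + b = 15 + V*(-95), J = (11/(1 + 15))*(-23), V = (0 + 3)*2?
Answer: -9245/16 ≈ -577.81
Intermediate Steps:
V = 6 (V = 3*2 = 6)
J = -253/16 (J = (11/16)*(-23) = -253/16 ≈ -15.813)
b = -562 (b = -7 + (15 + 6*(-95)) = -7 + (15 - 570) = -7 - 555 = -562)
J + b = -253/16 - 562 = -9245/16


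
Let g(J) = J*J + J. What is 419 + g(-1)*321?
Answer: 419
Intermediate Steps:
g(J) = J + J**2 (g(J) = J**2 + J = J + J**2)
419 + g(-1)*321 = 419 - (1 - 1)*321 = 419 - 1*0*321 = 419 + 0*321 = 419 + 0 = 419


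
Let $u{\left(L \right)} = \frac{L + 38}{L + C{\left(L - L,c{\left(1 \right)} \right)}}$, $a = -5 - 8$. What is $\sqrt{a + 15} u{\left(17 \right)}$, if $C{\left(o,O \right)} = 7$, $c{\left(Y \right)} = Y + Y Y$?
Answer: $\frac{55 \sqrt{2}}{24} \approx 3.2409$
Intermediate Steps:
$c{\left(Y \right)} = Y + Y^{2}$
$a = -13$
$u{\left(L \right)} = \frac{38 + L}{7 + L}$ ($u{\left(L \right)} = \frac{L + 38}{L + 7} = \frac{38 + L}{7 + L}$)
$\sqrt{a + 15} u{\left(17 \right)} = \sqrt{-13 + 15} \frac{38 + 17}{7 + 17} = \sqrt{2} \cdot \frac{1}{24} \cdot 55 = \sqrt{2} \cdot \frac{55}{24} = \frac{55 \sqrt{2}}{24}$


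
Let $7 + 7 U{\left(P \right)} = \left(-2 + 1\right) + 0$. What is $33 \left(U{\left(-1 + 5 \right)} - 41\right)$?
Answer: $- \frac{9735}{7} \approx -1390.7$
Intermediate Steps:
$U{\left(P \right)} = - \frac{8}{7}$ ($U{\left(P \right)} = -1 + \frac{\left(-2 + 1\right) + 0}{7} = -1 + \frac{-1 + 0}{7} = -1 + \frac{1}{7} \left(-1\right) = -1 - \frac{1}{7} = - \frac{8}{7}$)
$33 \left(U{\left(-1 + 5 \right)} - 41\right) = 33 \left(- \frac{8}{7} - 41\right) = 33 \left(- \frac{295}{7}\right) = - \frac{9735}{7}$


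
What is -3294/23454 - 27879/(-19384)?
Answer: 32779065/25257352 ≈ 1.2978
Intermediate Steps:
-3294/23454 - 27879/(-19384) = -3294*1/23454 - 27879*(-1/19384) = -183/1303 + 27879/19384 = 32779065/25257352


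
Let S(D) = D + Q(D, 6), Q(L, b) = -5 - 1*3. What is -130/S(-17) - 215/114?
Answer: 1889/570 ≈ 3.3140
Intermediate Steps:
Q(L, b) = -8 (Q(L, b) = -5 - 3 = -8)
S(D) = -8 + D (S(D) = D - 8 = -8 + D)
-130/S(-17) - 215/114 = -130/(-8 - 17) - 215/114 = -130/(-25) - 215*1/114 = -130*(-1/25) - 215/114 = 26/5 - 215/114 = 1889/570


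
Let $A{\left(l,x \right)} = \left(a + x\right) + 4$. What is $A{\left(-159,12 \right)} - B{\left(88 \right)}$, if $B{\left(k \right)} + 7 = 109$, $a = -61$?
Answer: $-147$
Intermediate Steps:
$A{\left(l,x \right)} = -57 + x$ ($A{\left(l,x \right)} = \left(-61 + x\right) + 4 = -57 + x$)
$B{\left(k \right)} = 102$ ($B{\left(k \right)} = -7 + 109 = 102$)
$A{\left(-159,12 \right)} - B{\left(88 \right)} = \left(-57 + 12\right) - 102 = -45 - 102 = -147$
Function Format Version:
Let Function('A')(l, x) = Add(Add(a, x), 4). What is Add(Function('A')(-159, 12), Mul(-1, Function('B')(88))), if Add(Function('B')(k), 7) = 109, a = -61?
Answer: -147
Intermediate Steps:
Function('A')(l, x) = Add(-57, x) (Function('A')(l, x) = Add(Add(-61, x), 4) = Add(-57, x))
Function('B')(k) = 102 (Function('B')(k) = Add(-7, 109) = 102)
Add(Function('A')(-159, 12), Mul(-1, Function('B')(88))) = Add(Add(-57, 12), Mul(-1, 102)) = Add(-45, -102) = -147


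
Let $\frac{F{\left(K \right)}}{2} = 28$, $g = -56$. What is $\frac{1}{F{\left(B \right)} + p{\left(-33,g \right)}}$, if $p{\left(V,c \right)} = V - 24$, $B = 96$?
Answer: $-1$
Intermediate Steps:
$F{\left(K \right)} = 56$ ($F{\left(K \right)} = 2 \cdot 28 = 56$)
$p{\left(V,c \right)} = -24 + V$
$\frac{1}{F{\left(B \right)} + p{\left(-33,g \right)}} = \frac{1}{56 - 57} = \frac{1}{-1} = -1$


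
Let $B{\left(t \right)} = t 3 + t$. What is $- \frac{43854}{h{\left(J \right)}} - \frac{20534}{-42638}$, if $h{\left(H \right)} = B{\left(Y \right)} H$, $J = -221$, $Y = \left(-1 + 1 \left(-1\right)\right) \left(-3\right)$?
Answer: $\frac{164896599}{18845996} \approx 8.7497$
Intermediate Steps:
$Y = 6$ ($Y = \left(-1 - 1\right) \left(-3\right) = \left(-2\right) \left(-3\right) = 6$)
$B{\left(t \right)} = 4 t$ ($B{\left(t \right)} = 3 t + t = 4 t$)
$h{\left(H \right)} = 24 H$ ($h{\left(H \right)} = 4 \cdot 6 H = 24 H$)
$- \frac{43854}{h{\left(J \right)}} - \frac{20534}{-42638} = - \frac{43854}{24 \left(-221\right)} - \frac{20534}{-42638} = - \frac{43854}{-5304} - - \frac{10267}{21319} = \left(-43854\right) \left(- \frac{1}{5304}\right) + \frac{10267}{21319} = \frac{7309}{884} + \frac{10267}{21319} = \frac{164896599}{18845996}$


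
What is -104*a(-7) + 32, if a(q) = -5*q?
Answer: -3608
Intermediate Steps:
-104*a(-7) + 32 = -(-520)*(-7) + 32 = -104*35 + 32 = -3640 + 32 = -3608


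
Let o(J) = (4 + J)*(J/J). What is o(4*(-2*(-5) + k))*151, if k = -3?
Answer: 4832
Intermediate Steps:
o(J) = 4 + J (o(J) = (4 + J)*1 = 4 + J)
o(4*(-2*(-5) + k))*151 = (4 + 4*(-2*(-5) - 3))*151 = (4 + 4*(10 - 3))*151 = (4 + 4*7)*151 = (4 + 28)*151 = 32*151 = 4832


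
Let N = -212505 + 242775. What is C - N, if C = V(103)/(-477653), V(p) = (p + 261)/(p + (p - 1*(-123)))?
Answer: -679552146622/22449691 ≈ -30270.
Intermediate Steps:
V(p) = (261 + p)/(123 + 2*p) (V(p) = (261 + p)/(p + (p + 123)) = (261 + p)/(p + (123 + p)) = (261 + p)/(123 + 2*p))
N = 30270
C = -52/22449691 (C = ((261 + 103)/(123 + 2*103))/(-477653) = (364/(123 + 206))*(-1/477653) = (364/329)*(-1/477653) = ((1/329)*364)*(-1/477653) = (52/47)*(-1/477653) = -52/22449691 ≈ -2.3163e-6)
C - N = -52/22449691 - 1*30270 = -52/22449691 - 30270 = -679552146622/22449691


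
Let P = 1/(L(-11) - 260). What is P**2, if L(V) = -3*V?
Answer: 1/51529 ≈ 1.9407e-5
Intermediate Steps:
P = -1/227 (P = 1/(-3*(-11) - 260) = 1/(33 - 260) = 1/(-227) = -1/227 ≈ -0.0044053)
P**2 = (-1/227)**2 = 1/51529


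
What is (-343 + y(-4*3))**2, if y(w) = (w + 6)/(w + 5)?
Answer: 5736025/49 ≈ 1.1706e+5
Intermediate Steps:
y(w) = (6 + w)/(5 + w)
(-343 + y(-4*3))**2 = (-343 + (6 - 4*3)/(5 - 4*3))**2 = (-343 + (6 - 12)/(5 - 12))**2 = (-343 - 6/(-7))**2 = (-343 - 1/7*(-6))**2 = (-343 + 6/7)**2 = (-2395/7)**2 = 5736025/49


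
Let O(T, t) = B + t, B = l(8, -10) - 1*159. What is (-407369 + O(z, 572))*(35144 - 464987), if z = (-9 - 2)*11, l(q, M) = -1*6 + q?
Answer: 174926328222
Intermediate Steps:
l(q, M) = -6 + q
B = -157 (B = (-6 + 8) - 1*159 = 2 - 159 = -157)
z = -121 (z = -11*11 = -121)
O(T, t) = -157 + t
(-407369 + O(z, 572))*(35144 - 464987) = (-407369 + (-157 + 572))*(35144 - 464987) = (-407369 + 415)*(-429843) = -406954*(-429843) = 174926328222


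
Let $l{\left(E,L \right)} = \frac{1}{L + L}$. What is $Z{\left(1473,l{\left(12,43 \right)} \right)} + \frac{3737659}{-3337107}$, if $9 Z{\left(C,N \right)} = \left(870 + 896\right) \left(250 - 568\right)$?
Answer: $- \frac{208234764983}{3337107} \approx -62400.0$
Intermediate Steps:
$l{\left(E,L \right)} = \frac{1}{2 L}$
$Z{\left(C,N \right)} = - \frac{187196}{3}$ ($Z{\left(C,N \right)} = \frac{\left(870 + 896\right) \left(250 - 568\right)}{9} = \frac{1766 \left(-318\right)}{9} = \frac{1}{9} \left(-561588\right) = - \frac{187196}{3}$)
$Z{\left(1473,l{\left(12,43 \right)} \right)} + \frac{3737659}{-3337107} = - \frac{187196}{3} + \frac{3737659}{-3337107} = - \frac{187196}{3} + 3737659 \left(- \frac{1}{3337107}\right) = - \frac{187196}{3} - \frac{3737659}{3337107} = - \frac{208234764983}{3337107}$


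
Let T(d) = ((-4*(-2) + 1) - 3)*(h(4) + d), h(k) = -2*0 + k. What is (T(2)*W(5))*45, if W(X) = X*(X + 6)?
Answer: 89100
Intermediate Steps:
h(k) = k (h(k) = 0 + k = k)
W(X) = X*(6 + X)
T(d) = 24 + 6*d (T(d) = ((-4*(-2) + 1) - 3)*(4 + d) = ((8 + 1) - 3)*(4 + d) = (9 - 3)*(4 + d) = 6*(4 + d) = 24 + 6*d)
(T(2)*W(5))*45 = ((24 + 6*2)*(5*(6 + 5)))*45 = ((24 + 12)*(5*11))*45 = (36*55)*45 = 1980*45 = 89100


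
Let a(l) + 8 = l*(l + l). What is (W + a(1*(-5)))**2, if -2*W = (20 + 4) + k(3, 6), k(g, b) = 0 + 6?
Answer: 729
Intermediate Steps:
k(g, b) = 6
W = -15 (W = -((20 + 4) + 6)/2 = -(24 + 6)/2 = -1/2*30 = -15)
a(l) = -8 + 2*l**2 (a(l) = -8 + l*(l + l) = -8 + l*(2*l) = -8 + 2*l**2)
(W + a(1*(-5)))**2 = (-15 + (-8 + 2*(1*(-5))**2))**2 = (-15 + (-8 + 2*(-5)**2))**2 = (-15 + (-8 + 2*25))**2 = (-15 + (-8 + 50))**2 = (-15 + 42)**2 = 27**2 = 729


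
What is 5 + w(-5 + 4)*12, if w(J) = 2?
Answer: 29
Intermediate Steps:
5 + w(-5 + 4)*12 = 5 + 2*12 = 5 + 24 = 29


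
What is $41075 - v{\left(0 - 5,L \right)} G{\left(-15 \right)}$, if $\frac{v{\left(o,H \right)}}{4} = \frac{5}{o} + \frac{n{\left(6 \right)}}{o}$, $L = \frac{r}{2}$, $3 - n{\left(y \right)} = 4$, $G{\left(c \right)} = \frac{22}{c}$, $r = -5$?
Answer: $\frac{3080273}{75} \approx 41070.0$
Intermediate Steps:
$n{\left(y \right)} = -1$ ($n{\left(y \right)} = 3 - 4 = -1$)
$L = - \frac{5}{2} \approx -2.5$
$v{\left(o,H \right)} = \frac{16}{o}$ ($v{\left(o,H \right)} = 4 \left(\frac{5}{o} - \frac{1}{o}\right) = 4 \frac{4}{o} = \frac{16}{o}$)
$41075 - v{\left(0 - 5,L \right)} G{\left(-15 \right)} = 41075 - \frac{16}{0 - 5} \frac{22}{-15} = 41075 - \frac{16}{-5} \cdot 22 \left(- \frac{1}{15}\right) = 41075 - 16 \left(- \frac{1}{5}\right) \left(- \frac{22}{15}\right) = 41075 - \left(- \frac{16}{5}\right) \left(- \frac{22}{15}\right) = 41075 - \frac{352}{75} = \frac{3080273}{75}$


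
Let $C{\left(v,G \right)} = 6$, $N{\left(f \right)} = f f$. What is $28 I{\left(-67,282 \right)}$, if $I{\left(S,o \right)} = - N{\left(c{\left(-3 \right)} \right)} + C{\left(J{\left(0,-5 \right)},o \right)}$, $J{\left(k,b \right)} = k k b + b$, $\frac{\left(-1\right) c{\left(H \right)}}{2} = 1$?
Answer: $56$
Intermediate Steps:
$c{\left(H \right)} = -2$ ($c{\left(H \right)} = \left(-2\right) 1 = -2$)
$J{\left(k,b \right)} = b + b k^{2}$ ($J{\left(k,b \right)} = k^{2} b + b = b k^{2} + b = b + b k^{2}$)
$N{\left(f \right)} = f^{2}$
$I{\left(S,o \right)} = 2$ ($I{\left(S,o \right)} = - \left(-2\right)^{2} + 6 = \left(-1\right) 4 + 6 = -4 + 6 = 2$)
$28 I{\left(-67,282 \right)} = 28 \cdot 2 = 56$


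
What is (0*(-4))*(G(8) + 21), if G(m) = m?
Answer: 0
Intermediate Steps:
(0*(-4))*(G(8) + 21) = (0*(-4))*(8 + 21) = 0*29 = 0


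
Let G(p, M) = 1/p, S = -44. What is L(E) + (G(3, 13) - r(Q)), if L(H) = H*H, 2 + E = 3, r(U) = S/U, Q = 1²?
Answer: 136/3 ≈ 45.333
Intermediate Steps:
Q = 1
r(U) = -44/U
E = 1 (E = -2 + 3 = 1)
L(H) = H²
L(E) + (G(3, 13) - r(Q)) = 1² + (1/3 - (-44)/1) = 1 + (⅓ - (-44)) = 1 + (⅓ - 1*(-44)) = 1 + (⅓ + 44) = 1 + 133/3 = 136/3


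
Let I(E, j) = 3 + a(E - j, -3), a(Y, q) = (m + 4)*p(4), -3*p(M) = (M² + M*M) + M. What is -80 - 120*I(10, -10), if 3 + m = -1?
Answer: -440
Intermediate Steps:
m = -4 (m = -3 - 1 = -4)
p(M) = -2*M²/3 - M/3 (p(M) = -((M² + M*M) + M)/3 = -((M² + M²) + M)/3 = -(2*M² + M)/3 = -(M + 2*M²)/3 = -2*M²/3 - M/3)
a(Y, q) = 0 (a(Y, q) = (-4 + 4)*(-⅓*4*(1 + 2*4)) = 0*(-⅓*4*(1 + 8)) = 0*(-⅓*4*9) = 0*(-12) = 0)
I(E, j) = 3 (I(E, j) = 3 + 0 = 3)
-80 - 120*I(10, -10) = -80 - 120*3 = -80 - 360 = -440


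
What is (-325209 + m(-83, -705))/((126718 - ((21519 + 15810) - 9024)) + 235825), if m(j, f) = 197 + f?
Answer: -325717/334238 ≈ -0.97451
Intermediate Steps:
(-325209 + m(-83, -705))/((126718 - ((21519 + 15810) - 9024)) + 235825) = (-325209 + (197 - 705))/((126718 - ((21519 + 15810) - 9024)) + 235825) = (-325209 - 508)/((126718 - (37329 - 9024)) + 235825) = -325717/((126718 - 1*28305) + 235825) = -325717/((126718 - 28305) + 235825) = -325717/(98413 + 235825) = -325717/334238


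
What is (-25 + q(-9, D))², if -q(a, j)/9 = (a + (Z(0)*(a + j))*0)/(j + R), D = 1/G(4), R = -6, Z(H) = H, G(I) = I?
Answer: 808201/529 ≈ 1527.8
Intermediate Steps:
D = ¼ (D = 1/4 = ¼ ≈ 0.25000)
q(a, j) = -9*a/(-6 + j) (q(a, j) = -9*(a + (0*(a + j))*0)/(j - 6) = -9*(a + 0*0)/(-6 + j) = -9*(a + 0)/(-6 + j) = -9*a/(-6 + j))
(-25 + q(-9, D))² = (-25 - 9*(-9)/(-6 + ¼))² = (-25 - 9*(-9)/(-23/4))² = (-25 - 9*(-9)*(-4/23))² = (-25 - 324/23)² = (-899/23)² = 808201/529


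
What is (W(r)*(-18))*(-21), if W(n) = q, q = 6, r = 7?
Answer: 2268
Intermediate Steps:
W(n) = 6
(W(r)*(-18))*(-21) = (6*(-18))*(-21) = -108*(-21) = 2268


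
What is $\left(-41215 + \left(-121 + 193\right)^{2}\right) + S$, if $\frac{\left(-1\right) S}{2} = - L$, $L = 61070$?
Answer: $86109$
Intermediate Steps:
$S = 122140$ ($S = - 2 \left(\left(-1\right) 61070\right) = \left(-2\right) \left(-61070\right) = 122140$)
$\left(-41215 + \left(-121 + 193\right)^{2}\right) + S = \left(-41215 + \left(-121 + 193\right)^{2}\right) + 122140 = \left(-41215 + 72^{2}\right) + 122140 = \left(-41215 + 5184\right) + 122140 = -36031 + 122140 = 86109$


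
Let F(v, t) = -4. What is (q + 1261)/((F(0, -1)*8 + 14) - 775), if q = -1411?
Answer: 150/793 ≈ 0.18916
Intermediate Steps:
(q + 1261)/((F(0, -1)*8 + 14) - 775) = (-1411 + 1261)/((-4*8 + 14) - 775) = -150/((-32 + 14) - 775) = -150/(-18 - 775) = -150/(-793) = -150*(-1/793) = 150/793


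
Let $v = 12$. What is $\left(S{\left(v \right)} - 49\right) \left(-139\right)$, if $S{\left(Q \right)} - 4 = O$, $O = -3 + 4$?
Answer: $6116$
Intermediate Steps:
$O = 1$
$S{\left(Q \right)} = 5$ ($S{\left(Q \right)} = 4 + 1 = 5$)
$\left(S{\left(v \right)} - 49\right) \left(-139\right) = \left(5 - 49\right) \left(-139\right) = \left(-44\right) \left(-139\right) = 6116$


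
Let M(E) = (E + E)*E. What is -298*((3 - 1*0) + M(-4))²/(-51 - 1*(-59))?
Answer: -182525/4 ≈ -45631.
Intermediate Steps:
M(E) = 2*E² (M(E) = (2*E)*E = 2*E²)
-298*((3 - 1*0) + M(-4))²/(-51 - 1*(-59)) = -298*((3 - 1*0) + 2*(-4)²)²/(-51 - 1*(-59)) = -298*((3 + 0) + 2*16)²/(-51 + 59) = -298*(3 + 32)²/8 = -298*35²/8 = -365050/8 = -298*1225/8 = -182525/4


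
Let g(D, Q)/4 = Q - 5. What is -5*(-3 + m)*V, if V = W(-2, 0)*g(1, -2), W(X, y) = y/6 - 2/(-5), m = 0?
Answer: -168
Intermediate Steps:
g(D, Q) = -20 + 4*Q (g(D, Q) = 4*(Q - 5) = 4*(-5 + Q) = -20 + 4*Q)
W(X, y) = 2/5 + y/6 (W(X, y) = y*(1/6) - 2*(-1/5) = y/6 + 2/5 = 2/5 + y/6)
V = -56/5 (V = (2/5 + (1/6)*0)*(-20 + 4*(-2)) = (2/5 + 0)*(-20 - 8) = (2/5)*(-28) = -56/5 ≈ -11.200)
-5*(-3 + m)*V = -5*(-3 + 0)*(-56)/5 = -(-15)*(-56)/5 = -5*168/5 = -168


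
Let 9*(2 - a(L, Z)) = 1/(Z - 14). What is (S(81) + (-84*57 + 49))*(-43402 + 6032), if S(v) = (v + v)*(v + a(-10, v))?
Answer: -21799826870/67 ≈ -3.2537e+8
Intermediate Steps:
a(L, Z) = 2 - 1/(9*(-14 + Z)) (a(L, Z) = 2 - 1/(9*(Z - 14)) = 2 - 1/(9*(-14 + Z)))
S(v) = 2*v*(v + (-253 + 18*v)/(9*(-14 + v))) (S(v) = (v + v)*(v + (-253 + 18*v)/(9*(-14 + v))) = (2*v)*(v + (-253 + 18*v)/(9*(-14 + v))) = 2*v*(v + (-253 + 18*v)/(9*(-14 + v))))
(S(81) + (-84*57 + 49))*(-43402 + 6032) = ((2/9)*81*(-253 - 108*81 + 9*81**2)/(-14 + 81) + (-84*57 + 49))*(-43402 + 6032) = ((2/9)*81*(-253 - 8748 + 9*6561)/67 + (-4788 + 49))*(-37370) = ((2/9)*81*(1/67)*(-253 - 8748 + 59049) - 4739)*(-37370) = ((2/9)*81*(1/67)*50048 - 4739)*(-37370) = (900864/67 - 4739)*(-37370) = (583351/67)*(-37370) = -21799826870/67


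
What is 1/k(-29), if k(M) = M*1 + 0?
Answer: -1/29 ≈ -0.034483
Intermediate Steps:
k(M) = M (k(M) = M + 0 = M)
1/k(-29) = 1/(-29) = -1/29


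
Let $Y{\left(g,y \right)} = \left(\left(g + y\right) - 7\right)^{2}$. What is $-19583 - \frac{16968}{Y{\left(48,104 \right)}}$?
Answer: $- \frac{411749543}{21025} \approx -19584.0$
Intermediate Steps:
$Y{\left(g,y \right)} = \left(-7 + g + y\right)^{2}$
$-19583 - \frac{16968}{Y{\left(48,104 \right)}} = -19583 - \frac{16968}{\left(-7 + 48 + 104\right)^{2}} = -19583 - \frac{16968}{145^{2}} = -19583 - \frac{16968}{21025} = - \frac{411749543}{21025}$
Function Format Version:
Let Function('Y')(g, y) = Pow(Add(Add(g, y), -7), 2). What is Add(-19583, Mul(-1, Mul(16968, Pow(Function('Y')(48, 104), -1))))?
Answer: Rational(-411749543, 21025) ≈ -19584.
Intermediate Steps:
Function('Y')(g, y) = Pow(Add(-7, g, y), 2)
Add(-19583, Mul(-1, Mul(16968, Pow(Function('Y')(48, 104), -1)))) = Add(-19583, Mul(-1, Mul(16968, Pow(Pow(Add(-7, 48, 104), 2), -1)))) = Add(-19583, Mul(-1, Mul(16968, Pow(Pow(145, 2), -1)))) = Add(-19583, Mul(-1, Mul(16968, Pow(21025, -1)))) = Add(-19583, Mul(-1, Mul(16968, Rational(1, 21025)))) = Add(-19583, Mul(-1, Rational(16968, 21025))) = Add(-19583, Rational(-16968, 21025)) = Rational(-411749543, 21025)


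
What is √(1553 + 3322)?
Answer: 5*√195 ≈ 69.821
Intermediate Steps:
√(1553 + 3322) = √4875 = 5*√195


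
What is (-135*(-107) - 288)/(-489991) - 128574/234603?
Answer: -2456347315/4257531799 ≈ -0.57694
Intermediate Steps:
(-135*(-107) - 288)/(-489991) - 128574/234603 = (14445 - 288)*(-1/489991) - 128574*1/234603 = 14157*(-1/489991) - 4762/8689 = -14157/489991 - 4762/8689 = -2456347315/4257531799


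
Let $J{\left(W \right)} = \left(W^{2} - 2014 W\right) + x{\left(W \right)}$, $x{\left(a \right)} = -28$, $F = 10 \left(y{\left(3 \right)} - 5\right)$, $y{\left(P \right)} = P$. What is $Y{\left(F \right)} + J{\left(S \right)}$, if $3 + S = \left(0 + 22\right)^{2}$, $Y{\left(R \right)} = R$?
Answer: $-737421$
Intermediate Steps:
$F = -20$ ($F = 10 \left(3 - 5\right) = 10 \left(-2\right) = -20$)
$S = 481$ ($S = -3 + \left(0 + 22\right)^{2} = -3 + 22^{2} = -3 + 484 = 481$)
$J{\left(W \right)} = -28 + W^{2} - 2014 W$ ($J{\left(W \right)} = \left(W^{2} - 2014 W\right) - 28 = -28 + W^{2} - 2014 W$)
$Y{\left(F \right)} + J{\left(S \right)} = -20 - \left(968762 - 231361\right) = -20 - 737401 = -737421$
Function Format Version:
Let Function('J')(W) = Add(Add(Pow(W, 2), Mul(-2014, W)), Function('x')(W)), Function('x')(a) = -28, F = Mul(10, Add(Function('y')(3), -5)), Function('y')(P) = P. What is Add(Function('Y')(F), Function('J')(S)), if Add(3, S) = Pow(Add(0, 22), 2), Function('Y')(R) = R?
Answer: -737421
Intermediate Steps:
F = -20 (F = Mul(10, Add(3, -5)) = Mul(10, -2) = -20)
S = 481 (S = Add(-3, Pow(Add(0, 22), 2)) = Add(-3, Pow(22, 2)) = Add(-3, 484) = 481)
Function('J')(W) = Add(-28, Pow(W, 2), Mul(-2014, W)) (Function('J')(W) = Add(Add(Pow(W, 2), Mul(-2014, W)), -28) = Add(-28, Pow(W, 2), Mul(-2014, W)))
Add(Function('Y')(F), Function('J')(S)) = Add(-20, Add(-28, Pow(481, 2), Mul(-2014, 481))) = Add(-20, Add(-28, 231361, -968734)) = Add(-20, -737401) = -737421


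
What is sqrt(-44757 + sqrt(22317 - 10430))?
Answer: sqrt(-44757 + sqrt(11887)) ≈ 211.3*I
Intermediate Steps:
sqrt(-44757 + sqrt(22317 - 10430)) = sqrt(-44757 + sqrt(11887))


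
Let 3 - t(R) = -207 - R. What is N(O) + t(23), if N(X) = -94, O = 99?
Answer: 139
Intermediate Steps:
t(R) = 210 + R (t(R) = 3 - (-207 - R) = 3 + (207 + R) = 210 + R)
N(O) + t(23) = -94 + (210 + 23) = -94 + 233 = 139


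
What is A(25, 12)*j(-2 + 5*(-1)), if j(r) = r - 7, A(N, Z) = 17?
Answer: -238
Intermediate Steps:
j(r) = -7 + r
A(25, 12)*j(-2 + 5*(-1)) = 17*(-7 + (-2 + 5*(-1))) = 17*(-7 + (-2 - 5)) = 17*(-7 - 7) = 17*(-14) = -238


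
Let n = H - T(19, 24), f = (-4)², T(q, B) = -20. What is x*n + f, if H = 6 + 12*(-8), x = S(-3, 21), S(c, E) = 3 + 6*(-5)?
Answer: 1906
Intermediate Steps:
S(c, E) = -27 (S(c, E) = 3 - 30 = -27)
x = -27
f = 16
H = -90 (H = 6 - 96 = -90)
n = -70 (n = -90 - 1*(-20) = -90 + 20 = -70)
x*n + f = -27*(-70) + 16 = 1890 + 16 = 1906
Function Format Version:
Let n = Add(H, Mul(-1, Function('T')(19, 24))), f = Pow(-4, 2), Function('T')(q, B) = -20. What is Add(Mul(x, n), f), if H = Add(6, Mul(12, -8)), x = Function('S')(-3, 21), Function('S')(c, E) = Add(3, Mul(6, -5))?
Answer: 1906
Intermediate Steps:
Function('S')(c, E) = -27 (Function('S')(c, E) = Add(3, -30) = -27)
x = -27
f = 16
H = -90 (H = Add(6, -96) = -90)
n = -70 (n = Add(-90, Mul(-1, -20)) = Add(-90, 20) = -70)
Add(Mul(x, n), f) = Add(Mul(-27, -70), 16) = Add(1890, 16) = 1906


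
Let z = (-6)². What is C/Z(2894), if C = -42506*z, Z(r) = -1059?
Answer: 510072/353 ≈ 1445.0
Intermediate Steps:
z = 36
C = -1530216 (C = -42506*36 = -1530216)
C/Z(2894) = -1530216/(-1059) = -1530216*(-1/1059) = 510072/353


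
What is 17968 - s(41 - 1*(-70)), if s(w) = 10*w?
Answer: 16858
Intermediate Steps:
17968 - s(41 - 1*(-70)) = 17968 - 10*(41 - 1*(-70)) = 17968 - 10*(41 + 70) = 17968 - 10*111 = 17968 - 1*1110 = 17968 - 1110 = 16858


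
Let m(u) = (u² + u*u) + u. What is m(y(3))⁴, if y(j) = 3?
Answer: 194481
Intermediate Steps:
m(u) = u + 2*u² (m(u) = (u² + u²) + u = 2*u² + u = u + 2*u²)
m(y(3))⁴ = (3*(1 + 2*3))⁴ = (3*(1 + 6))⁴ = (3*7)⁴ = 21⁴ = 194481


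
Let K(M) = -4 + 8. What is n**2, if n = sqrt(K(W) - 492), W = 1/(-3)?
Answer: -488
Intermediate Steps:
W = -1/3 ≈ -0.33333
K(M) = 4
n = 2*I*sqrt(122) (n = sqrt(4 - 492) = sqrt(-488) = 2*I*sqrt(122) ≈ 22.091*I)
n**2 = (2*I*sqrt(122))**2 = -488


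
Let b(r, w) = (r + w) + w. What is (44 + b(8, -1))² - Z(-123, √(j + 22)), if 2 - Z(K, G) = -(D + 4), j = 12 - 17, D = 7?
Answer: 2487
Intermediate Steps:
j = -5
b(r, w) = r + 2*w
Z(K, G) = 13 (Z(K, G) = 2 - (-1)*(7 + 4) = 2 - (-1)*11 = 2 - 1*(-11) = 2 + 11 = 13)
(44 + b(8, -1))² - Z(-123, √(j + 22)) = (44 + (8 + 2*(-1)))² - 1*13 = (44 + (8 - 2))² - 13 = (44 + 6)² - 13 = 50² - 13 = 2500 - 13 = 2487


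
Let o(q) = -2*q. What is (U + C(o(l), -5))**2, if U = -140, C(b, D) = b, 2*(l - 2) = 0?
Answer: 20736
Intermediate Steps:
l = 2 (l = 2 + (1/2)*0 = 2 + 0 = 2)
(U + C(o(l), -5))**2 = (-140 - 2*2)**2 = (-140 - 4)**2 = (-144)**2 = 20736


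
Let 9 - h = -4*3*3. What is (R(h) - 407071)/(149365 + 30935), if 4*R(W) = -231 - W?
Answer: -20357/9015 ≈ -2.2581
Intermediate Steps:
h = 45 (h = 9 - (-4*3)*3 = 9 - (-12)*3 = 9 - 1*(-36) = 9 + 36 = 45)
R(W) = -231/4 - W/4 (R(W) = (-231 - W)/4 = -231/4 - W/4)
(R(h) - 407071)/(149365 + 30935) = ((-231/4 - ¼*45) - 407071)/(149365 + 30935) = ((-231/4 - 45/4) - 407071)/180300 = (-69 - 407071)*(1/180300) = -407140*1/180300 = -20357/9015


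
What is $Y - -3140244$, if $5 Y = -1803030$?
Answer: $2779638$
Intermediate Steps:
$Y = -360606$ ($Y = \frac{1}{5} \left(-1803030\right) = -360606$)
$Y - -3140244 = -360606 - -3140244 = -360606 + 3140244 = 2779638$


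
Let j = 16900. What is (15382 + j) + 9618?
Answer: 41900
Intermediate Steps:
(15382 + j) + 9618 = (15382 + 16900) + 9618 = 32282 + 9618 = 41900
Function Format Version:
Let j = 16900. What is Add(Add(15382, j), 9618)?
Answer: 41900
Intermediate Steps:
Add(Add(15382, j), 9618) = Add(Add(15382, 16900), 9618) = Add(32282, 9618) = 41900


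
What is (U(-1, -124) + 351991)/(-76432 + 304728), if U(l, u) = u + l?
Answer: 175933/114148 ≈ 1.5413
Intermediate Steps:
U(l, u) = l + u
(U(-1, -124) + 351991)/(-76432 + 304728) = ((-1 - 124) + 351991)/(-76432 + 304728) = (-125 + 351991)/228296 = 351866*(1/228296) = 175933/114148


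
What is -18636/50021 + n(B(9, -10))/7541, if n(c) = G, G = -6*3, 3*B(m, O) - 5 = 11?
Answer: -141434454/377208361 ≈ -0.37495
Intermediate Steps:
B(m, O) = 16/3 (B(m, O) = 5/3 + (1/3)*11 = 5/3 + 11/3 = 16/3)
G = -18
n(c) = -18
-18636/50021 + n(B(9, -10))/7541 = -18636/50021 - 18/7541 = -141434454/377208361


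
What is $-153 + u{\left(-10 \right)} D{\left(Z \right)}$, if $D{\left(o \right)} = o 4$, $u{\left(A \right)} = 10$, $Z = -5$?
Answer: $-353$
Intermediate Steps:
$D{\left(o \right)} = 4 o$
$-153 + u{\left(-10 \right)} D{\left(Z \right)} = -153 + 10 \cdot 4 \left(-5\right) = -153 + 10 \left(-20\right) = -153 - 200 = -353$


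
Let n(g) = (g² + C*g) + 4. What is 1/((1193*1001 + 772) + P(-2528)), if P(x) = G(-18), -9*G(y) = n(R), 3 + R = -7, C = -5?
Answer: 9/10754531 ≈ 8.3686e-7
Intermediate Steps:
R = -10 (R = -3 - 7 = -10)
n(g) = 4 + g² - 5*g (n(g) = (g² - 5*g) + 4 = 4 + g² - 5*g)
G(y) = -154/9 (G(y) = -(4 + (-10)² - 5*(-10))/9 = -(4 + 100 + 50)/9 = -⅑*154 = -154/9)
P(x) = -154/9
1/((1193*1001 + 772) + P(-2528)) = 1/((1193*1001 + 772) - 154/9) = 1/((1194193 + 772) - 154/9) = 1/(1194965 - 154/9) = 1/(10754531/9) = 9/10754531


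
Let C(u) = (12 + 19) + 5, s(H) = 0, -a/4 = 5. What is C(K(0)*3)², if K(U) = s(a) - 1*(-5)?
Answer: 1296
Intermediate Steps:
a = -20 (a = -4*5 = -20)
K(U) = 5 (K(U) = 0 - 1*(-5) = 0 + 5 = 5)
C(u) = 36 (C(u) = 31 + 5 = 36)
C(K(0)*3)² = 36² = 1296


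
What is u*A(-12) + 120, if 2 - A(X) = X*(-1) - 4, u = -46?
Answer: 396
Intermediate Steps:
A(X) = 6 + X (A(X) = 2 - (X*(-1) - 4) = 2 - (-X - 4) = 2 - (-4 - X) = 2 + (4 + X) = 6 + X)
u*A(-12) + 120 = -46*(6 - 12) + 120 = -46*(-6) + 120 = 276 + 120 = 396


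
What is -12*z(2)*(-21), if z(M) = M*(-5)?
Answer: -2520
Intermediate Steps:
z(M) = -5*M
-12*z(2)*(-21) = -(-60)*2*(-21) = -12*(-10)*(-21) = 120*(-21) = -2520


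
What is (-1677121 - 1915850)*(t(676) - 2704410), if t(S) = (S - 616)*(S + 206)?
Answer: 9526726676790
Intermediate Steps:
t(S) = (-616 + S)*(206 + S)
(-1677121 - 1915850)*(t(676) - 2704410) = (-1677121 - 1915850)*((-126896 + 676² - 410*676) - 2704410) = -3592971*((-126896 + 456976 - 277160) - 2704410) = -3592971*(52920 - 2704410) = -3592971*(-2651490) = 9526726676790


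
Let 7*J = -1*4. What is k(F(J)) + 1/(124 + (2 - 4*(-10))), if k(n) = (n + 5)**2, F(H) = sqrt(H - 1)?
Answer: 27231/1162 + 10*I*sqrt(77)/7 ≈ 23.435 + 12.536*I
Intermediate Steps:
J = -4/7 (J = (-1*4)/7 = (1/7)*(-4) = -4/7 ≈ -0.57143)
F(H) = sqrt(-1 + H)
k(n) = (5 + n)**2
k(F(J)) + 1/(124 + (2 - 4*(-10))) = (5 + sqrt(-1 - 4/7))**2 + 1/(124 + (2 - 4*(-10))) = (5 + sqrt(-11/7))**2 + 1/(124 + (2 + 40)) = (5 + I*sqrt(77)/7)**2 + 1/(124 + 42) = (5 + I*sqrt(77)/7)**2 + 1/166 = 1/166 + (5 + I*sqrt(77)/7)**2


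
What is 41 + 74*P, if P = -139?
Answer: -10245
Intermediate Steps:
41 + 74*P = 41 + 74*(-139) = 41 - 10286 = -10245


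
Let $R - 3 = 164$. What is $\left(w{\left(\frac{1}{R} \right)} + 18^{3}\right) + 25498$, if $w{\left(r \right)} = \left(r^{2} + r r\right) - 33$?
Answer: $\frac{872842035}{27889} \approx 31297.0$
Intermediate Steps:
$R = 167$ ($R = 3 + 164 = 167$)
$w{\left(r \right)} = -33 + 2 r^{2}$ ($w{\left(r \right)} = \left(r^{2} + r^{2}\right) - 33 = 2 r^{2} - 33 = -33 + 2 r^{2}$)
$\left(w{\left(\frac{1}{R} \right)} + 18^{3}\right) + 25498 = \left(\left(-33 + 2 \left(\frac{1}{167}\right)^{2}\right) + 18^{3}\right) + 25498 = \left(\left(-33 + \frac{2}{27889}\right) + 5832\right) + 25498 = \left(- \frac{920335}{27889} + 5832\right) + 25498 = \frac{161728313}{27889} + 25498 = \frac{872842035}{27889}$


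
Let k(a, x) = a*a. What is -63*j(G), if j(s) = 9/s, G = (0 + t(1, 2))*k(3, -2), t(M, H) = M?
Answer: -63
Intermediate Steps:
k(a, x) = a**2
G = 9 (G = (0 + 1)*3**2 = 1*9 = 9)
-63*j(G) = -567/9 = -63*1 = -63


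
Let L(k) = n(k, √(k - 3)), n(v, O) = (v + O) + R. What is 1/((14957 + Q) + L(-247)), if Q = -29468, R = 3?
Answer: -2951/43542055 - I*√10/43542055 ≈ -6.7774e-5 - 7.2626e-8*I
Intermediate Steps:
n(v, O) = 3 + O + v (n(v, O) = (v + O) + 3 = (O + v) + 3 = 3 + O + v)
L(k) = 3 + k + √(-3 + k) (L(k) = 3 + √(k - 3) + k = 3 + √(-3 + k) + k = 3 + k + √(-3 + k))
1/((14957 + Q) + L(-247)) = 1/((14957 - 29468) + (3 - 247 + √(-3 - 247))) = 1/(-14511 + (3 - 247 + √(-250))) = 1/(-14511 + (3 - 247 + 5*I*√10)) = 1/(-14511 + (-244 + 5*I*√10)) = 1/(-14755 + 5*I*√10)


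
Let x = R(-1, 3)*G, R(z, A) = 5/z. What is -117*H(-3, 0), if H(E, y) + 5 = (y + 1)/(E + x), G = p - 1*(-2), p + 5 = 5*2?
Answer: 22347/38 ≈ 588.08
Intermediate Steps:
p = 5 (p = -5 + 5*2 = -5 + 10 = 5)
G = 7 (G = 5 - 1*(-2) = 5 + 2 = 7)
x = -35 (x = (5/(-1))*7 = (5*(-1))*7 = -5*7 = -35)
H(E, y) = -5 + (1 + y)/(-35 + E) (H(E, y) = -5 + (y + 1)/(E - 35) = -5 + (1 + y)/(-35 + E))
-117*H(-3, 0) = -117*(176 + 0 - 5*(-3))/(-35 - 3) = -117*(176 + 0 + 15)/(-38) = -(-117)*191/38 = -117*(-191/38) = 22347/38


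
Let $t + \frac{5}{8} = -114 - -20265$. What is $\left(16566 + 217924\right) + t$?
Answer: $\frac{2037123}{8} \approx 2.5464 \cdot 10^{5}$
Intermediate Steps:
$t = \frac{161203}{8}$ ($t = - \frac{5}{8} - -20151 = - \frac{5}{8} + \left(-114 + 20265\right) = - \frac{5}{8} + 20151 = \frac{161203}{8} \approx 20150.0$)
$\left(16566 + 217924\right) + t = \left(16566 + 217924\right) + \frac{161203}{8} = 234490 + \frac{161203}{8} = \frac{2037123}{8}$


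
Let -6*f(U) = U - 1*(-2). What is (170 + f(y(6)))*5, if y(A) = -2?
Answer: 850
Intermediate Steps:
f(U) = -⅓ - U/6 (f(U) = -(U - 1*(-2))/6 = -(U + 2)/6 = -(2 + U)/6 = -⅓ - U/6)
(170 + f(y(6)))*5 = (170 + (-⅓ - ⅙*(-2)))*5 = (170 + (-⅓ + ⅓))*5 = (170 + 0)*5 = 170*5 = 850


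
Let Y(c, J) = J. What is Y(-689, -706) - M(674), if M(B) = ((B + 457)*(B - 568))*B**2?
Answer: -54461333242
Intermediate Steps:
M(B) = B**2*(-568 + B)*(457 + B) (M(B) = ((457 + B)*(-568 + B))*B**2 = ((-568 + B)*(457 + B))*B**2 = B**2*(-568 + B)*(457 + B))
Y(-689, -706) - M(674) = -706 - 674**2*(-259576 + 674**2 - 111*674) = -706 - 454276*(-259576 + 454276 - 74814) = -706 - 454276*119886 = -706 - 1*54461332536 = -706 - 54461332536 = -54461333242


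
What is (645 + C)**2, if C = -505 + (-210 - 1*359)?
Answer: 184041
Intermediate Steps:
C = -1074 (C = -505 + (-210 - 359) = -505 - 569 = -1074)
(645 + C)**2 = (645 - 1074)**2 = (-429)**2 = 184041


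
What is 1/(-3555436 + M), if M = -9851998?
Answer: -1/13407434 ≈ -7.4586e-8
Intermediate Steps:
1/(-3555436 + M) = 1/(-3555436 - 9851998) = 1/(-13407434) = -1/13407434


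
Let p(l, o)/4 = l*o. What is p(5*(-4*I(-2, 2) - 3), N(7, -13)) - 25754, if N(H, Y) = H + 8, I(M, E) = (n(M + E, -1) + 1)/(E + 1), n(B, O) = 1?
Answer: -27454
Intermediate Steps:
I(M, E) = 2/(1 + E) (I(M, E) = (1 + 1)/(E + 1) = 2/(1 + E))
N(H, Y) = 8 + H
p(l, o) = 4*l*o (p(l, o) = 4*(l*o) = 4*l*o)
p(5*(-4*I(-2, 2) - 3), N(7, -13)) - 25754 = 4*(5*(-8/(1 + 2) - 3))*(8 + 7) - 25754 = 4*(5*(-8/3 - 3))*15 - 25754 = 4*(5*(-17/3))*15 - 25754 = 4*(-85/3)*15 - 25754 = -1700 - 25754 = -27454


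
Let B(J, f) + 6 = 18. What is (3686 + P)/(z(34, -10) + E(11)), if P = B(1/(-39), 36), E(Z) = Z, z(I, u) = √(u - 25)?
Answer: 20339/78 - 1849*I*√35/78 ≈ 260.76 - 140.24*I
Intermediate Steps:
z(I, u) = √(-25 + u)
B(J, f) = 12 (B(J, f) = -6 + 18 = 12)
P = 12
(3686 + P)/(z(34, -10) + E(11)) = (3686 + 12)/(√(-25 - 10) + 11) = 3698/(√(-35) + 11) = 3698/(I*√35 + 11) = 3698/(11 + I*√35)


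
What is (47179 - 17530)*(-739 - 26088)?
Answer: -795393723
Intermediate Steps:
(47179 - 17530)*(-739 - 26088) = 29649*(-26827) = -795393723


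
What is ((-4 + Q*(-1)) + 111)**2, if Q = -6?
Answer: 12769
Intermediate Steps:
((-4 + Q*(-1)) + 111)**2 = ((-4 - 6*(-1)) + 111)**2 = ((-4 + 6) + 111)**2 = (2 + 111)**2 = 113**2 = 12769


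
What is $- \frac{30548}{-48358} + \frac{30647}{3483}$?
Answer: $\frac{794213155}{84215457} \approx 9.4307$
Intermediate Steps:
$- \frac{30548}{-48358} + \frac{30647}{3483} = \left(-30548\right) \left(- \frac{1}{48358}\right) + 30647 \cdot \frac{1}{3483} = \frac{15274}{24179} + \frac{30647}{3483} = \frac{794213155}{84215457}$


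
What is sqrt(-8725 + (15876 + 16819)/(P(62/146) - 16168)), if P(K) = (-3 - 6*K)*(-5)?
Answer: I*sqrt(12115268450540390)/1178239 ≈ 93.419*I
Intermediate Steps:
P(K) = 15 + 30*K
sqrt(-8725 + (15876 + 16819)/(P(62/146) - 16168)) = sqrt(-8725 + (15876 + 16819)/((15 + 30*(62/146)) - 16168)) = sqrt(-8725 + 32695/((15 + 30*(62*(1/146))) - 16168)) = sqrt(-8725 + 32695/((15 + 30*(31/73)) - 16168)) = sqrt(-8725 + 32695/((15 + 930/73) - 16168)) = sqrt(-8725 + 32695/(2025/73 - 16168)) = sqrt(-8725 + 32695/(-1178239/73)) = sqrt(-8725 + 32695*(-73/1178239)) = sqrt(-8725 - 2386735/1178239) = sqrt(-10282522010/1178239) = I*sqrt(12115268450540390)/1178239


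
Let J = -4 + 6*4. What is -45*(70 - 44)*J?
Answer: -23400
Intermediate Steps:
J = 20 (J = -4 + 24 = 20)
-45*(70 - 44)*J = -45*(70 - 44)*20 = -1170*20 = -45*520 = -23400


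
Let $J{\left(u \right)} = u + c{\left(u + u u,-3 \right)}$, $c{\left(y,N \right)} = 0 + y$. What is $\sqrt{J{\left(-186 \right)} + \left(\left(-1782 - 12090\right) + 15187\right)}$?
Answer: $\sqrt{35539} \approx 188.52$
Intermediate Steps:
$c{\left(y,N \right)} = y$
$J{\left(u \right)} = u^{2} + 2 u$ ($J{\left(u \right)} = u + \left(u + u u\right) = u + \left(u + u^{2}\right) = u^{2} + 2 u$)
$\sqrt{J{\left(-186 \right)} + \left(\left(-1782 - 12090\right) + 15187\right)} = \sqrt{- 186 \left(2 - 186\right) + \left(\left(-1782 - 12090\right) + 15187\right)} = \sqrt{\left(-186\right) \left(-184\right) + \left(-13872 + 15187\right)} = \sqrt{34224 + 1315} = \sqrt{35539}$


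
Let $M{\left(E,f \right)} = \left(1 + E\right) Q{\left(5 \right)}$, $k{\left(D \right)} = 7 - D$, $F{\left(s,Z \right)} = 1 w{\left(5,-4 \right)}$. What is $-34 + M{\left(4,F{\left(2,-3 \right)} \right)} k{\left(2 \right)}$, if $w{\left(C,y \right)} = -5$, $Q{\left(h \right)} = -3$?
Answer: $-109$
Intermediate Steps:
$F{\left(s,Z \right)} = -5$ ($F{\left(s,Z \right)} = 1 \left(-5\right) = -5$)
$M{\left(E,f \right)} = -3 - 3 E$ ($M{\left(E,f \right)} = \left(1 + E\right) \left(-3\right) = -3 - 3 E$)
$-34 + M{\left(4,F{\left(2,-3 \right)} \right)} k{\left(2 \right)} = -34 + \left(-3 - 12\right) \left(7 - 2\right) = -34 - 75 = -109$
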